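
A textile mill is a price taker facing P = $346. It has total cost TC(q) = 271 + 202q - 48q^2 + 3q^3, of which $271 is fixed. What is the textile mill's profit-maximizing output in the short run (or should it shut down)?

Produce at q = 12

Variable cost is VC = 202q - 48q^2 + 3q^3, so AVC = VC/q = 202 - 48q + 3q^2 and MC = dTC/dq = 202 - 96q + 9q^2.
AVC is minimized where dAVC/dq = -48 + 6q = 0, at q = 8; min AVC = 202 - 48·8 + 3·8^2 = $10.
P = $346 exceeds min AVC = $10, so the firm stays open.
Solving P = MC: -144 - 96q + 9q^2 = 0 ⇒ q = -4/3 or 12. On the upward-sloping branch, q* = 12.
Check: AVC at q = 12 is $58 ≤ P, so revenue covers variable cost.
Profit = P·q − TC = 346·12 − 967 = $3185.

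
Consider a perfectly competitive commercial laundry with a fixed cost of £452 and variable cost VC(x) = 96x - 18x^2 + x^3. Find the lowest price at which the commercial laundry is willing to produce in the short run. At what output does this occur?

£15 per unit, at x = 9

The firm shuts down when price falls below the minimum of average variable cost. AVC = VC/x = 96 - 18x + x^2.
dAVC/dx = -18 + 2x = 0 gives x = 9. min AVC = 96 - 18·9 + 9^2 = 15.
The firm shuts down for any P below £15.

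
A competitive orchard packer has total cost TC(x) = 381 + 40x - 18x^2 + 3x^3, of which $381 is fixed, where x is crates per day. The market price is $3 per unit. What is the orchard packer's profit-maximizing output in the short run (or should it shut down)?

Shut down

Strip out fixed cost: VC = 40x - 18x^2 + 3x^3. Then AVC = 40 - 18x + 3x^2 and MC = 40 - 36x + 9x^2.
The AVC parabola has its vertex at x = 18/6 = 3, where AVC = 40 - 18·3 + 3·3^2 = $13.
Since P = $3 < min AVC = $13, price fails to cover variable cost at any output.
Best response: produce nothing and absorb the $381 fixed cost.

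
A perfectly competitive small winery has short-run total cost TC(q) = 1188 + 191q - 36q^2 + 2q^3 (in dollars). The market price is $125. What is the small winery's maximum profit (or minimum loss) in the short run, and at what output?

Profit = -$220 at q = 11

AVC = 191 - 36q + 2q^2; min AVC = $29 at q = 9. Since P = $125 ≥ min AVC, the firm produces.
With MC = 191 - 72q + 6q^2, P = MC on the upward-sloping part at q* = 11.
TR = 125·11 = 1375. TC = 1188 + 407 = 1595. Profit = 1375 − 1595 = -$220.
That loss of $220 beats the $1188 the firm would lose by shutting down; producing recovers $968 of fixed cost.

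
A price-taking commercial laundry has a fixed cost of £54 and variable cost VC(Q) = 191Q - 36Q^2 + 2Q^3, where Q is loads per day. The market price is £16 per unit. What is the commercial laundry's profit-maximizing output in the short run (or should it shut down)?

Shut down

Strip out fixed cost: VC = 191Q - 36Q^2 + 2Q^3. Then AVC = 191 - 36Q + 2Q^2 and MC = 191 - 72Q + 6Q^2.
AVC hits its minimum where MC = AVC, at Q = 9, giving min AVC = 191 - 36·9 + 2·9^2 = £29.
With P < min AVC (£16 < £29), every unit sold adds to the loss.
Shutting down limits the loss to fixed cost, £54.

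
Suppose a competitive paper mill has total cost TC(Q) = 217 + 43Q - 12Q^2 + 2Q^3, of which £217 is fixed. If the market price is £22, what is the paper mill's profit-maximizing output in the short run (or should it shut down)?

Shut down

Variable cost is VC = 43Q - 12Q^2 + 2Q^3, so AVC = VC/Q = 43 - 12Q + 2Q^2 and MC = dTC/dQ = 43 - 24Q + 6Q^2.
The AVC parabola has its vertex at Q = 12/4 = 3, where AVC = 43 - 12·3 + 2·3^2 = £25.
P = £22 lies below min AVC = £25; no output level covers variable cost.
Shutting down limits the loss to fixed cost, £217.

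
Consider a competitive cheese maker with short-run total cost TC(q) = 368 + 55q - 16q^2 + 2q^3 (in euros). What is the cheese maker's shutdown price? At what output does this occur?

The shutdown price is the minimum of AVC. VC = 55q - 16q^2 + 2q^3, so AVC = 55 - 16q + 2q^2.
dAVC/dq = -16 + 4q = 0 gives q = 4. min AVC = 55 - 16·4 + 2·4^2 = 23.
For P < €23 the firm produces nothing.

€23 per unit, at q = 4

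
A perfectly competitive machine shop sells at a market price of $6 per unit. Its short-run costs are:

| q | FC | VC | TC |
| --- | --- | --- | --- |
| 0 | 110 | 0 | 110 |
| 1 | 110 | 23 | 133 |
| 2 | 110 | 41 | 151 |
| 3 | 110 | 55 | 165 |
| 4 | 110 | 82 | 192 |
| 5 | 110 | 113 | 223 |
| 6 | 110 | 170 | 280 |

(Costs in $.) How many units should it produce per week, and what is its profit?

Tabulate TR − TC: q=0: -110; q=1: -127; q=2: -139; q=3: -147; q=4: -168; q=5: -193; q=6: -244.
Profit is highest at q = 0. Equivalently, the lowest AVC in the table is 55/3 ≈ $18.33 at q = 3, and P = $6 falls below it — price never covers variable cost, so the firm shuts down and loses only its fixed cost.

q = 0 (shut down); profit = -$110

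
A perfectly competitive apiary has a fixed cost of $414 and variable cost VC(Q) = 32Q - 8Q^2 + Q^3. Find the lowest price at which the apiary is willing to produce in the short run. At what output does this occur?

$16 per unit, at Q = 4

Short-run supply begins at min AVC. From VC = 32Q - 8Q^2 + Q^3, AVC = 32 - 8Q + Q^2.
dAVC/dQ = -8 + 2Q = 0 gives Q = 4. min AVC = 32 - 8·4 + 4^2 = 16.
The firm shuts down for any P below $16.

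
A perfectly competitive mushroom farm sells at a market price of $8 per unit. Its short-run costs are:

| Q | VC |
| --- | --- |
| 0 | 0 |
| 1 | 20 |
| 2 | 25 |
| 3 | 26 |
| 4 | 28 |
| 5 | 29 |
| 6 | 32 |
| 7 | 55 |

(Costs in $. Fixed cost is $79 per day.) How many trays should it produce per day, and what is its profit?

Profit at each row (π = 8Q − TC): Q=0: -79; Q=1: -91; Q=2: -88; Q=3: -81; Q=4: -75; Q=5: -68; Q=6: -63; Q=7: -78.
Profit is maximized at Q = 6. AVC there is 32/6 = $5.33 ≤ P, so producing beats shutting down (which would give -$79).

Q = 6; profit = -$63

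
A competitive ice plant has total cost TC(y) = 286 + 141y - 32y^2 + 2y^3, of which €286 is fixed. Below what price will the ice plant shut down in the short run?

€13 per unit

The firm shuts down when price falls below the minimum of average variable cost. AVC = VC/y = 141 - 32y + 2y^2.
dAVC/dy = -32 + 4y = 0 gives y = 8. min AVC = 141 - 32·8 + 2·8^2 = 13.
For P < €13 the firm produces nothing.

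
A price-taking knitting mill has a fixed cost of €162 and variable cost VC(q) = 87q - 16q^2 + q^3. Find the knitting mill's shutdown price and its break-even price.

Shutdown price = min AVC. AVC = 87 - 16q + q^2, with vertex at q = 8 and minimum €23.
ATC = 162/q + 87 - 16q + q^2. Setting dATC/dq = −162/q^2 − 16 + 2q = 0 gives q = 9 (since 2·9^3 − 16·9^2 = 162).
min ATC = 162/9 + 87 − 16·9 + 9^2 = €42. That is the break-even price.
Between these two prices the firm operates at a loss; above €42 it earns a profit.

Shutdown price = €23; break-even price = €42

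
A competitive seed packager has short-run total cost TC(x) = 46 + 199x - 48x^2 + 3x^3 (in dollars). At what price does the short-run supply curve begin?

Short-run supply begins at min AVC. From VC = 199x - 48x^2 + 3x^3, AVC = 199 - 48x + 3x^2.
At the minimum of AVC, MC = AVC. MC = 199 - 96x + 9x^2; setting MC = AVC gives 6x^2 - 48x = 0, so x = 8. min AVC = 7.
The firm shuts down for any P below $7.

$7 per unit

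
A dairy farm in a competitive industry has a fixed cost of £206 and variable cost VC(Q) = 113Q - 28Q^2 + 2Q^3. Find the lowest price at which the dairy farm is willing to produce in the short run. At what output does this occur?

The firm shuts down when price falls below the minimum of average variable cost. AVC = VC/Q = 113 - 28Q + 2Q^2.
dAVC/dQ = -28 + 4Q = 0 gives Q = 7. min AVC = 113 - 28·7 + 2·7^2 = 15.
For P < £15 the firm produces nothing.

£15 per unit, at Q = 7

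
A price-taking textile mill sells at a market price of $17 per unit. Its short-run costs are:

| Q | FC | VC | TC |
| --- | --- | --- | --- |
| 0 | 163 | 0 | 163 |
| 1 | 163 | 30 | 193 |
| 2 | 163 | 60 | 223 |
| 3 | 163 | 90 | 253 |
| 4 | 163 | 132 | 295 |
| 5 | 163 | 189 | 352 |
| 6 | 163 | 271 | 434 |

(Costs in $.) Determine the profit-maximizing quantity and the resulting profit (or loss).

Q = 0 (shut down); profit = -$163

Compute π = P·Q − TC at each output: Q=0: -163; Q=1: -176; Q=2: -189; Q=3: -202; Q=4: -227; Q=5: -267; Q=6: -332.
Profit is highest at Q = 0. Equivalently, the lowest AVC in the table is 30/1 ≈ $30 at Q = 1, and P = $17 falls below it — price never covers variable cost, so the firm shuts down and loses only its fixed cost.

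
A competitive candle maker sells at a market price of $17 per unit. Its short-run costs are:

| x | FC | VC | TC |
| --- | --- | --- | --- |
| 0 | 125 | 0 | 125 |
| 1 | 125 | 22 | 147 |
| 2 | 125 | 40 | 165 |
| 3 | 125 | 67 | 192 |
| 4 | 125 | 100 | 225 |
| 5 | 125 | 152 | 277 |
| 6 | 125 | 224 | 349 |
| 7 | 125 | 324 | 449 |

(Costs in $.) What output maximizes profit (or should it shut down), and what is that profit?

Tabulate TR − TC: x=0: -125; x=1: -130; x=2: -131; x=3: -141; x=4: -157; x=5: -192; x=6: -247; x=7: -330.
Profit is highest at x = 0. Equivalently, the lowest AVC in the table is 40/2 ≈ $20 at x = 2, and P = $17 falls below it — price never covers variable cost, so the firm shuts down and loses only its fixed cost.

x = 0 (shut down); profit = -$125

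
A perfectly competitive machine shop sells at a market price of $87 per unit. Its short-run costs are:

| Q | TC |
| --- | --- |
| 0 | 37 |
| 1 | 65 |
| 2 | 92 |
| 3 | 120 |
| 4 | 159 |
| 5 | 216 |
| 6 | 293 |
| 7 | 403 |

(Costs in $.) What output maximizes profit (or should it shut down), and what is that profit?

Q = 6; profit = $229

Compute π = P·Q − TC at each output: Q=0: -37; Q=1: 22; Q=2: 82; Q=3: 141; Q=4: 189; Q=5: 219; Q=6: 229; Q=7: 206.
Profit is maximized at Q = 6. AVC there is 256/6 = $42.67 ≤ P, so producing beats shutting down (which would give -$37).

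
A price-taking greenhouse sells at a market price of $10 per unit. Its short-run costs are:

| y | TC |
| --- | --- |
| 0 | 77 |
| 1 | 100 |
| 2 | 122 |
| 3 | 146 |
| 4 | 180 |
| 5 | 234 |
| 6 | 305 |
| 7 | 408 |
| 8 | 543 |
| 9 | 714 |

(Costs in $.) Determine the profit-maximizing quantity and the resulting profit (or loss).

Profit at each row (π = 10y − TC): y=0: -77; y=1: -90; y=2: -102; y=3: -116; y=4: -140; y=5: -184; y=6: -245; y=7: -338; y=8: -463; y=9: -624.
Profit is highest at y = 0. Equivalently, the lowest AVC in the table is 45/2 ≈ $22.50 at y = 2, and P = $10 falls below it — price never covers variable cost, so the firm shuts down and loses only its fixed cost.

y = 0 (shut down); profit = -$77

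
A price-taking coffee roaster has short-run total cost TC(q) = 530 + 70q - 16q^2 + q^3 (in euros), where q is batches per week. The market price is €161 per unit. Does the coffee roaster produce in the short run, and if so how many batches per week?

Produce at q = 13

Strip out fixed cost: VC = 70q - 16q^2 + q^3. Then AVC = 70 - 16q + q^2 and MC = 70 - 32q + 3q^2.
AVC is minimized where dAVC/dq = -16 + 2q = 0, at q = 8; min AVC = 70 - 16·8 + 8^2 = €6.
Because €161 ≥ €6, revenue can cover variable cost; the firm operates.
P = MC gives -91 - 32q + 3q^2 = 0, with roots -7/3 and 13. Take the larger (rising MC): q* = 13.
Check: AVC at q = 13 is €31 ≤ P, so revenue covers variable cost.
Profit = P·q − TC = 161·13 − 933 = €1160.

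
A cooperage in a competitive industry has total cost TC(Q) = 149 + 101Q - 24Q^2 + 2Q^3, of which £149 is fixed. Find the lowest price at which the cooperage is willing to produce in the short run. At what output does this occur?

Short-run supply begins at min AVC. From VC = 101Q - 24Q^2 + 2Q^3, AVC = 101 - 24Q + 2Q^2.
dAVC/dQ = -24 + 4Q = 0 gives Q = 6. min AVC = 101 - 24·6 + 2·6^2 = 29.
For P < £29 the firm produces nothing.

£29 per unit, at Q = 6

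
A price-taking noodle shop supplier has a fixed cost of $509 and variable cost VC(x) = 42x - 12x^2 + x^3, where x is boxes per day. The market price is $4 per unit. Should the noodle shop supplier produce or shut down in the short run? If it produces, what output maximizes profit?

Shut down

Variable cost is VC = 42x - 12x^2 + x^3, so AVC = VC/x = 42 - 12x + x^2 and MC = dTC/dx = 42 - 24x + 3x^2.
AVC hits its minimum where MC = AVC, at x = 6, giving min AVC = 42 - 12·6 + 6^2 = $6.
Since P = $4 < min AVC = $6, price fails to cover variable cost at any output.
Best response: produce nothing and absorb the $509 fixed cost.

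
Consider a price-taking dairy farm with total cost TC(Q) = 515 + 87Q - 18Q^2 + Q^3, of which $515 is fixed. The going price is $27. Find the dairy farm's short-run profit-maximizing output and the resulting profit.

Profit = -$315 at Q = 10

AVC = 87 - 18Q + Q^2; min AVC = $6 at Q = 9. Since P = $27 ≥ min AVC, the firm produces.
With MC = 87 - 36Q + 3Q^2, P = MC on the upward-sloping part at Q* = 10.
TR = 27·10 = 270. TC = 515 + 70 = 585. Profit = 270 − 585 = -$315.
Shutting down would mean losing the fixed cost of $515, so operating at a loss of $315 is better by $200.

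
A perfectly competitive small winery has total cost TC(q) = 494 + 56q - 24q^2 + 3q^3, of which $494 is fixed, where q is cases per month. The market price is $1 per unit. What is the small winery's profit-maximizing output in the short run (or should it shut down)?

Shut down

Variable cost is VC = 56q - 24q^2 + 3q^3, so AVC = VC/q = 56 - 24q + 3q^2 and MC = dTC/dq = 56 - 48q + 9q^2.
AVC hits its minimum where MC = AVC, at q = 4, giving min AVC = 56 - 24·4 + 3·4^2 = $8.
With P < min AVC ($1 < $8), every unit sold adds to the loss.
Best response: produce nothing and absorb the $494 fixed cost.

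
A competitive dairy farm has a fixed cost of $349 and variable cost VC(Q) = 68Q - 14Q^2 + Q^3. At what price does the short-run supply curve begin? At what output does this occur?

$19 per unit, at Q = 7

The shutdown price is the minimum of AVC. VC = 68Q - 14Q^2 + Q^3, so AVC = 68 - 14Q + Q^2.
At the minimum of AVC, MC = AVC. MC = 68 - 28Q + 3Q^2; setting MC = AVC gives 2Q^2 - 14Q = 0, so Q = 7. min AVC = 19.
The firm shuts down for any P below $19.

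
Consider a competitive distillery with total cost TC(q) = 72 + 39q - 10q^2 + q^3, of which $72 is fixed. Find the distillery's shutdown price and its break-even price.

Shutdown price = $14; break-even price = $27

AVC = 39 - 10q + q^2; minimized at q = 5, giving min AVC = $14. That is the shutdown price.
ATC = 72/q + 39 - 10q + q^2. Setting dATC/dq = −72/q^2 − 10 + 2q = 0 gives q = 6 (since 2·6^3 − 10·6^2 = 72).
min ATC = 72/6 + 39 − 10·6 + 6^2 = $27. That is the break-even price.
Between these two prices the firm operates at a loss; above $27 it earns a profit.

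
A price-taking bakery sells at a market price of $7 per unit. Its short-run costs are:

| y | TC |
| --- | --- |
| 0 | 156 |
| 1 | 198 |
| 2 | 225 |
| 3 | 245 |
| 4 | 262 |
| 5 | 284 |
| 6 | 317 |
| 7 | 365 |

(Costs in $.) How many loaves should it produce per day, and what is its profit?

Compute π = P·y − TC at each output: y=0: -156; y=1: -191; y=2: -211; y=3: -224; y=4: -234; y=5: -249; y=6: -275; y=7: -316.
Profit is highest at y = 0. Equivalently, the lowest AVC in the table is 128/5 ≈ $25.60 at y = 5, and P = $7 falls below it — price never covers variable cost, so the firm shuts down and loses only its fixed cost.

y = 0 (shut down); profit = -$156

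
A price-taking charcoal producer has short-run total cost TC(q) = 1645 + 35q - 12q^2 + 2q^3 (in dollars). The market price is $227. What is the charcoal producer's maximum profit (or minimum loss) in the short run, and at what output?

AVC = 35 - 12q + 2q^2 has its minimum $17 at q = 3; price $227 clears that bar, so the firm operates.
With MC = 35 - 24q + 6q^2, P = MC on the upward-sloping part at q* = 8.
TR = 227·8 = 1816. TC = 1645 + 536 = 2181. Profit = 1816 − 2181 = -$365.
By producing, the firm covers all variable cost plus $1280 of fixed cost; shutting down would lose the full $1645.

Profit = -$365 at q = 8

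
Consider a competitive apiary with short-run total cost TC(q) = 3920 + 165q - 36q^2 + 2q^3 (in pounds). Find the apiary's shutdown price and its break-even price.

AVC = 165 - 36q + 2q^2; minimized at q = 9, giving min AVC = £3. That is the shutdown price.
ATC = 3920/q + 165 - 36q + 2q^2. Setting dATC/dq = −3920/q^2 − 36 + 4q = 0 gives q = 14 (since 4·14^3 − 36·14^2 = 3920).
min ATC = 3920/14 + 165 − 36·14 + 2·14^2 = £333. That is the break-even price.
Between these two prices the firm operates at a loss; above £333 it earns a profit.

Shutdown price = £3; break-even price = £333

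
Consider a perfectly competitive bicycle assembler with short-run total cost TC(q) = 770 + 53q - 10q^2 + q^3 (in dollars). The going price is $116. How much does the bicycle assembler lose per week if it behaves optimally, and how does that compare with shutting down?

Profit = -$122 at q = 9

AVC = 53 - 10q + q^2; min AVC = $28 at q = 5. Since P = $116 ≥ min AVC, the firm produces.
With MC = 53 - 20q + 3q^2, P = MC on the upward-sloping part at q* = 9.
TR = 116·9 = 1044. TC = 770 + 396 = 1166. Profit = 1044 − 1166 = -$122.
Shutting down would mean losing the fixed cost of $770, so operating at a loss of $122 is better by $648.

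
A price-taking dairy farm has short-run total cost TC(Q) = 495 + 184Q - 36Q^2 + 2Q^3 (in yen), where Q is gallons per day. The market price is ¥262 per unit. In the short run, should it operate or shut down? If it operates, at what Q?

Produce at Q = 13

Strip out fixed cost: VC = 184Q - 36Q^2 + 2Q^3. Then AVC = 184 - 36Q + 2Q^2 and MC = 184 - 72Q + 6Q^2.
The AVC parabola has its vertex at Q = 36/4 = 9, where AVC = 184 - 36·9 + 2·9^2 = ¥22.
Because ¥262 ≥ ¥22, revenue can cover variable cost; the firm operates.
Set P = MC: 262 = 184 - 72Q + 6Q^2 → -78 - 72Q + 6Q^2 = 0. The roots are Q = -1 and Q = 13; the profit-maximizing output is on the rising part of MC, so Q* = 13.
Check: AVC at Q = 13 is ¥54 ≤ P, so revenue covers variable cost.
Profit = P·Q − TC = 262·13 − 1197 = ¥2209.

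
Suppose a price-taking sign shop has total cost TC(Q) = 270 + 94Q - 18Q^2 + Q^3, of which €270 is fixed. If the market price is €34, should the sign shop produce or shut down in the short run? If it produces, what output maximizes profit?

Variable cost is VC = 94Q - 18Q^2 + Q^3, so AVC = VC/Q = 94 - 18Q + Q^2 and MC = dTC/dQ = 94 - 36Q + 3Q^2.
The AVC parabola has its vertex at Q = 18/2 = 9, where AVC = 94 - 18·9 + 9^2 = €13.
Because €34 ≥ €13, revenue can cover variable cost; the firm operates.
P = MC gives 60 - 36Q + 3Q^2 = 0, with roots 2 and 10. Take the larger (rising MC): Q* = 10.
Check: AVC at Q = 10 is €14 ≤ P, so revenue covers variable cost.
Profit = P·Q − TC = 34·10 − 410 = -€70, a loss, but smaller than the €270 fixed cost the firm would lose by shutting down.

Produce at Q = 10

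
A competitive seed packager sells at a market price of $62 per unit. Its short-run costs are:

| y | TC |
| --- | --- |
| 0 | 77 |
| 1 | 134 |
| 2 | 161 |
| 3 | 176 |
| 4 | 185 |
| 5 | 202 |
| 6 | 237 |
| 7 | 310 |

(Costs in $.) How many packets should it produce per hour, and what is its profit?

y = 6; profit = $135

Profit at each row (π = 62y − TC): y=0: -77; y=1: -72; y=2: -37; y=3: 10; y=4: 63; y=5: 108; y=6: 135; y=7: 124.
Profit is maximized at y = 6. AVC there is 160/6 = $26.67 ≤ P, so producing beats shutting down (which would give -$77).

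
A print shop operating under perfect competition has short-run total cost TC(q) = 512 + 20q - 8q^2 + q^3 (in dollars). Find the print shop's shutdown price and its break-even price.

Shutdown price = $4; break-even price = $84

Shutdown price = min AVC. AVC = 20 - 8q + q^2, with vertex at q = 4 and minimum $4.
ATC = 512/q + 20 - 8q + q^2. Setting dATC/dq = −512/q^2 − 8 + 2q = 0 gives q = 8 (since 2·8^3 − 8·8^2 = 512).
min ATC = 512/8 + 20 − 8·8 + 8^2 = $84. That is the break-even price.
For $4 ≤ P < $84 the firm produces at a loss; below $4 it shuts down.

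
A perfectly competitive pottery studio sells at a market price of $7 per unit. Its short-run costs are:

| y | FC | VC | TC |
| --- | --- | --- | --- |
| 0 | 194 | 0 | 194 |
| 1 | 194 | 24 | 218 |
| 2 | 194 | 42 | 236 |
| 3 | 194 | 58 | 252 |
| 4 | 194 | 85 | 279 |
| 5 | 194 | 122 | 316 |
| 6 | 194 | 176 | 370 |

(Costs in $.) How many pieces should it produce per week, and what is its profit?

y = 0 (shut down); profit = -$194

Compute π = P·y − TC at each output: y=0: -194; y=1: -211; y=2: -222; y=3: -231; y=4: -251; y=5: -281; y=6: -328.
Profit is highest at y = 0. Equivalently, the lowest AVC in the table is 58/3 ≈ $19.33 at y = 3, and P = $7 falls below it — price never covers variable cost, so the firm shuts down and loses only its fixed cost.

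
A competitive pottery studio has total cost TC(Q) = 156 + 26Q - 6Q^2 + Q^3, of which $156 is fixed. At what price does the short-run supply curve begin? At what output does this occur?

The firm shuts down when price falls below the minimum of average variable cost. AVC = VC/Q = 26 - 6Q + Q^2.
At the minimum of AVC, MC = AVC. MC = 26 - 12Q + 3Q^2; setting MC = AVC gives 2Q^2 - 6Q = 0, so Q = 3. min AVC = 17.
For P < $17 the firm produces nothing.

$17 per unit, at Q = 3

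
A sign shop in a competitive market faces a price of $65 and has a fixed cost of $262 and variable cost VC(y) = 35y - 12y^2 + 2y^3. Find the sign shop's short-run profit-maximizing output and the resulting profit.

AVC = 35 - 12y + 2y^2; min AVC = $17 at y = 3. Since P = $65 ≥ min AVC, the firm produces.
MC = 35 - 24y + 6y^2. Setting P = MC and taking the root on the rising branch gives y* = 5.
TR = 65·5 = 325. TC = 262 + 125 = 387. Profit = 325 − 387 = -$62.
Shutting down would mean losing the fixed cost of $262, so operating at a loss of $62 is better by $200.

Profit = -$62 at y = 5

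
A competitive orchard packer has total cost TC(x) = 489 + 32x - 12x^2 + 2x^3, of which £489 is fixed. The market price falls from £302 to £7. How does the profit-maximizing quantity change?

Output falls from 9 to 0 (the firm shuts down)

MC = 32 - 24x + 6x^2; the shutdown threshold is min AVC = £14 (at x = 3).
At P = £302 ≥ min AVC, set P = MC on the rising branch: x = 9.
At P = £7 < min AVC = £14, price no longer covers variable cost at any output, so the firm shuts down: x = 0.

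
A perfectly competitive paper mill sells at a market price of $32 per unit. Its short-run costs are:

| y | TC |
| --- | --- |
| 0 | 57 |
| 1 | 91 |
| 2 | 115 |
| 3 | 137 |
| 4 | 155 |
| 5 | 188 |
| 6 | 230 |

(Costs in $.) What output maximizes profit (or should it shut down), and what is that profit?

y = 4; profit = -$27

Compute π = P·y − TC at each output: y=0: -57; y=1: -59; y=2: -51; y=3: -41; y=4: -27; y=5: -28; y=6: -38.
Profit is maximized at y = 4. AVC there is 98/4 = $24.50 ≤ P, so producing beats shutting down (which would give -$57).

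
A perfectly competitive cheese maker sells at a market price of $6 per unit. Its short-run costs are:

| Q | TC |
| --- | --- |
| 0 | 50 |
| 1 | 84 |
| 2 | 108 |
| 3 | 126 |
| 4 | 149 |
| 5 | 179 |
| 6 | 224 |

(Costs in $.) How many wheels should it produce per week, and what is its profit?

Q = 0 (shut down); profit = -$50

Tabulate TR − TC: Q=0: -50; Q=1: -78; Q=2: -96; Q=3: -108; Q=4: -125; Q=5: -149; Q=6: -188.
Profit is highest at Q = 0. Equivalently, the lowest AVC in the table is 99/4 ≈ $24.75 at Q = 4, and P = $6 falls below it — price never covers variable cost, so the firm shuts down and loses only its fixed cost.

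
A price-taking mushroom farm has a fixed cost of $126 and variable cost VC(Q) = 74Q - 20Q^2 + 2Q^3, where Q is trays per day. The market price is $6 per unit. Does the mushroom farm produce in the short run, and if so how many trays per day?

From TC, MC = TC'(Q) = 74 - 40Q + 6Q^2 and AVC = VC/Q = 74 - 20Q + 2Q^2.
The AVC parabola has its vertex at Q = 20/4 = 5, where AVC = 74 - 20·5 + 2·5^2 = $24.
With P < min AVC ($6 < $24), every unit sold adds to the loss.
Shutting down limits the loss to fixed cost, $126.

Shut down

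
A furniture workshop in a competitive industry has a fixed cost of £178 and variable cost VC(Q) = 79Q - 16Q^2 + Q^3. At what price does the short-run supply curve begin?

The shutdown price is the minimum of AVC. VC = 79Q - 16Q^2 + Q^3, so AVC = 79 - 16Q + Q^2.
At the minimum of AVC, MC = AVC. MC = 79 - 32Q + 3Q^2; setting MC = AVC gives 2Q^2 - 16Q = 0, so Q = 8. min AVC = 15.
So the shutdown price is £15.

£15 per unit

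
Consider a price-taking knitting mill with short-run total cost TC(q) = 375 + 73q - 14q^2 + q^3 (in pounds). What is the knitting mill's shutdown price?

Short-run supply begins at min AVC. From VC = 73q - 14q^2 + q^3, AVC = 73 - 14q + q^2.
At the minimum of AVC, MC = AVC. MC = 73 - 28q + 3q^2; setting MC = AVC gives 2q^2 - 14q = 0, so q = 7. min AVC = 24.
The firm shuts down for any P below £24.

£24 per unit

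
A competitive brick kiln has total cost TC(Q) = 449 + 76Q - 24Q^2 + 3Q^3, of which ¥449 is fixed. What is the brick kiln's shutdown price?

¥28 per unit

The firm shuts down when price falls below the minimum of average variable cost. AVC = VC/Q = 76 - 24Q + 3Q^2.
At the minimum of AVC, MC = AVC. MC = 76 - 48Q + 9Q^2; setting MC = AVC gives 6Q^2 - 24Q = 0, so Q = 4. min AVC = 28.
So the shutdown price is ¥28.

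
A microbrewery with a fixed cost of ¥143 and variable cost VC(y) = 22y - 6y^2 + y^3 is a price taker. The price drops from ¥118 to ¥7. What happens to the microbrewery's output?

Output falls from 8 to 0 (the firm shuts down)

AVC = 22 - 6y + y^2, minimized at y = 3 where min AVC = ¥13. MC = 22 - 12y + 3y^2.
At P = ¥118 ≥ min AVC, set P = MC on the rising branch: y = 8.
At P = ¥7 < min AVC = ¥13, price no longer covers variable cost at any output, so the firm shuts down: y = 0.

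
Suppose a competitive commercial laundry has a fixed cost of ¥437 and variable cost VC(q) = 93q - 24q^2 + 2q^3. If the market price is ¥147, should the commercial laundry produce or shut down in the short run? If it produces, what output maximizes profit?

Strip out fixed cost: VC = 93q - 24q^2 + 2q^3. Then AVC = 93 - 24q + 2q^2 and MC = 93 - 48q + 6q^2.
The AVC parabola has its vertex at q = 24/4 = 6, where AVC = 93 - 24·6 + 2·6^2 = ¥21.
Since P = ¥147 ≥ min AVC = ¥21, price covers variable cost and the firm should produce.
Solving P = MC: -54 - 48q + 6q^2 = 0 ⇒ q = -1 or 9. On the upward-sloping branch, q* = 9.
Check: AVC at q = 9 is ¥39 ≤ P, so revenue covers variable cost.
Profit = P·q − TC = 147·9 − 788 = ¥535.

Produce at q = 9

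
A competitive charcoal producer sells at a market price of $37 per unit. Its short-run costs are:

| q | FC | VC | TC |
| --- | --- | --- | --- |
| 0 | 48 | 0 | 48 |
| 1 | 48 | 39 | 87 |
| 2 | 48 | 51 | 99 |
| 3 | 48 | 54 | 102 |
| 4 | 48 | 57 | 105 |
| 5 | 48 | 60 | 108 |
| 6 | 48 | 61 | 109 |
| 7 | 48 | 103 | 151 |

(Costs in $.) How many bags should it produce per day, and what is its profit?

Tabulate TR − TC: q=0: -48; q=1: -50; q=2: -25; q=3: 9; q=4: 43; q=5: 77; q=6: 113; q=7: 108.
Profit is maximized at q = 6. AVC there is 61/6 = $10.17 ≤ P, so producing beats shutting down (which would give -$48).

q = 6; profit = $113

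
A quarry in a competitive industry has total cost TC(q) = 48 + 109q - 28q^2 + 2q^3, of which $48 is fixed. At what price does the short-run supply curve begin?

$11 per unit

Short-run supply begins at min AVC. From VC = 109q - 28q^2 + 2q^3, AVC = 109 - 28q + 2q^2.
At the minimum of AVC, MC = AVC. MC = 109 - 56q + 6q^2; setting MC = AVC gives 4q^2 - 28q = 0, so q = 7. min AVC = 11.
So the shutdown price is $11.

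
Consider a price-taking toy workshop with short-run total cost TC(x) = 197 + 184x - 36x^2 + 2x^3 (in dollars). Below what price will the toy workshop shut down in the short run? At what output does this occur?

The firm shuts down when price falls below the minimum of average variable cost. AVC = VC/x = 184 - 36x + 2x^2.
dAVC/dx = -36 + 4x = 0 gives x = 9. min AVC = 184 - 36·9 + 2·9^2 = 22.
For P < $22 the firm produces nothing.

$22 per unit, at x = 9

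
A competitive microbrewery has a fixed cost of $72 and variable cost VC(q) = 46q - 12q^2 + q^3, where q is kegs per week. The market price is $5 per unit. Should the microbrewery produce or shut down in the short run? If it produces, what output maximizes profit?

From TC, MC = TC'(q) = 46 - 24q + 3q^2 and AVC = VC/q = 46 - 12q + q^2.
AVC is minimized where dAVC/dq = -12 + 2q = 0, at q = 6; min AVC = 46 - 12·6 + 6^2 = $10.
Since P = $5 < min AVC = $10, price fails to cover variable cost at any output.
Best response: produce nothing and absorb the $72 fixed cost.

Shut down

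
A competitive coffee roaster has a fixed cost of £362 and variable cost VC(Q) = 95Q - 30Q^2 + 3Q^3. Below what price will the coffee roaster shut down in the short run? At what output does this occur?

The shutdown price is the minimum of AVC. VC = 95Q - 30Q^2 + 3Q^3, so AVC = 95 - 30Q + 3Q^2.
At the minimum of AVC, MC = AVC. MC = 95 - 60Q + 9Q^2; setting MC = AVC gives 6Q^2 - 30Q = 0, so Q = 5. min AVC = 20.
So the shutdown price is £20.

£20 per unit, at Q = 5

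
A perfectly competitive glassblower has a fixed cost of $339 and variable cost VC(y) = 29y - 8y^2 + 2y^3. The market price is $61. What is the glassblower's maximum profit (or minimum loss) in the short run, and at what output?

Profit = -$211 at y = 4

AVC = 29 - 8y + 2y^2 has its minimum $21 at y = 2; price $61 clears that bar, so the firm operates.
With MC = 29 - 16y + 6y^2, P = MC on the upward-sloping part at y* = 4.
TR = 61·4 = 244. TC = 339 + 116 = 455. Profit = 244 − 455 = -$211.
Shutting down would mean losing the fixed cost of $339, so operating at a loss of $211 is better by $128.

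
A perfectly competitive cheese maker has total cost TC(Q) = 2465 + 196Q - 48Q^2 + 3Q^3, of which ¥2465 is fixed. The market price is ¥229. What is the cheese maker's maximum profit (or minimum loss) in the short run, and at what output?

Profit = -¥287 at Q = 11

AVC = 196 - 48Q + 3Q^2; min AVC = ¥4 at Q = 8. Since P = ¥229 ≥ min AVC, the firm produces.
MC = 196 - 96Q + 9Q^2. Setting P = MC and taking the root on the rising branch gives Q* = 11.
TR = 229·11 = 2519. TC = 2465 + 341 = 2806. Profit = 2519 − 2806 = -¥287.
By producing, the firm covers all variable cost plus ¥2178 of fixed cost; shutting down would lose the full ¥2465.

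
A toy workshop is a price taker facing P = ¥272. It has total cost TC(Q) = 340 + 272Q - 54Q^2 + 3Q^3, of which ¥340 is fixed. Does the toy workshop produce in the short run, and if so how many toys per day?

Produce at Q = 12

From TC, MC = TC'(Q) = 272 - 108Q + 9Q^2 and AVC = VC/Q = 272 - 54Q + 3Q^2.
AVC hits its minimum where MC = AVC, at Q = 9, giving min AVC = 272 - 54·9 + 3·9^2 = ¥29.
P = ¥272 exceeds min AVC = ¥29, so the firm stays open.
Set P = MC: 272 = 272 - 108Q + 9Q^2 → -108Q + 9Q^2 = 0. The roots are Q = 0 and Q = 12; the profit-maximizing output is on the rising part of MC, so Q* = 12.
Check: AVC at Q = 12 is ¥56 ≤ P, so revenue covers variable cost.
Profit = P·Q − TC = 272·12 − 1012 = ¥2252.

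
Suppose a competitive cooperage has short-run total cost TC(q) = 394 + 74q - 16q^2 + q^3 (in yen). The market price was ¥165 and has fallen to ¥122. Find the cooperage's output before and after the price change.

MC = 74 - 32q + 3q^2; the shutdown threshold is min AVC = ¥10 (at q = 8).
At P = ¥165 ≥ min AVC, set P = MC on the rising branch: q = 13.
At P = ¥122 ≥ min AVC, set P = MC: q = 12. The firm stays open but cuts output.

Output falls from 13 to 12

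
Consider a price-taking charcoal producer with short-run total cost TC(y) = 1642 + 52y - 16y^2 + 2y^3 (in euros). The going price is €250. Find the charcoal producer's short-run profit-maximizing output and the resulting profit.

Profit = -€22 at y = 9

AVC = 52 - 16y + 2y^2; min AVC = €20 at y = 4. Since P = €250 ≥ min AVC, the firm produces.
MC = 52 - 32y + 6y^2. Setting P = MC and taking the root on the rising branch gives y* = 9.
TR = 250·9 = 2250. TC = 1642 + 630 = 2272. Profit = 2250 − 2272 = -€22.
By producing, the firm covers all variable cost plus €1620 of fixed cost; shutting down would lose the full €1642.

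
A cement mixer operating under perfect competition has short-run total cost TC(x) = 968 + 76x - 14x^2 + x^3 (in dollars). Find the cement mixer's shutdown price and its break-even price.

Shutdown price = $27; break-even price = $131

Shutdown price = min AVC. AVC = 76 - 14x + x^2, with vertex at x = 7 and minimum $27.
ATC = 968/x + 76 - 14x + x^2. Setting dATC/dx = −968/x^2 − 14 + 2x = 0 gives x = 11 (since 2·11^3 − 14·11^2 = 968).
min ATC = 968/11 + 76 − 14·11 + 11^2 = $131. That is the break-even price.
For $27 ≤ P < $131 the firm produces at a loss; below $27 it shuts down.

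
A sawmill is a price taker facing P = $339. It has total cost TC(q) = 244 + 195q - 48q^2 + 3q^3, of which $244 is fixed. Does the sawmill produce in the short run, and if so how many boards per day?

Produce at q = 12

Strip out fixed cost: VC = 195q - 48q^2 + 3q^3. Then AVC = 195 - 48q + 3q^2 and MC = 195 - 96q + 9q^2.
AVC hits its minimum where MC = AVC, at q = 8, giving min AVC = 195 - 48·8 + 3·8^2 = $3.
Since P = $339 ≥ min AVC = $3, price covers variable cost and the firm should produce.
Solving P = MC: -144 - 96q + 9q^2 = 0 ⇒ q = -4/3 or 12. On the upward-sloping branch, q* = 12.
Check: AVC at q = 12 is $51 ≤ P, so revenue covers variable cost.
Profit = P·q − TC = 339·12 − 856 = $3212.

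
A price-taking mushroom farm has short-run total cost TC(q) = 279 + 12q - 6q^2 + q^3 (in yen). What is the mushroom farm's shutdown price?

The firm shuts down when price falls below the minimum of average variable cost. AVC = VC/q = 12 - 6q + q^2.
At the minimum of AVC, MC = AVC. MC = 12 - 12q + 3q^2; setting MC = AVC gives 2q^2 - 6q = 0, so q = 3. min AVC = 3.
So the shutdown price is ¥3.

¥3 per unit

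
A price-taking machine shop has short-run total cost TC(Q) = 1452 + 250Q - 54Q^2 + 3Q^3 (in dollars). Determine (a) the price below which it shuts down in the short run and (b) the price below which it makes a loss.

AVC = 250 - 54Q + 3Q^2; minimized at Q = 9, giving min AVC = $7. That is the shutdown price.
ATC = 1452/Q + 250 - 54Q + 3Q^2. Setting dATC/dQ = −1452/Q^2 − 54 + 6Q = 0 gives Q = 11 (since 6·11^3 − 54·11^2 = 1452).
min ATC = 1452/11 + 250 − 54·11 + 3·11^2 = $151. That is the break-even price.
For $7 ≤ P < $151 the firm produces at a loss; below $7 it shuts down.

Shutdown price = $7; break-even price = $151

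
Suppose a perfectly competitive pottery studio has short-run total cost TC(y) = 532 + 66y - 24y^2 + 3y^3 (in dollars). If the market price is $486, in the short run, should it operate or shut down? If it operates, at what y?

Variable cost is VC = 66y - 24y^2 + 3y^3, so AVC = VC/y = 66 - 24y + 3y^2 and MC = dTC/dy = 66 - 48y + 9y^2.
AVC hits its minimum where MC = AVC, at y = 4, giving min AVC = 66 - 24·4 + 3·4^2 = $18.
Since P = $486 ≥ min AVC = $18, price covers variable cost and the firm should produce.
P = MC gives -420 - 48y + 9y^2 = 0, with roots -14/3 and 10. Take the larger (rising MC): y* = 10.
Check: AVC at y = 10 is $126 ≤ P, so revenue covers variable cost.
Profit = P·y − TC = 486·10 − 1792 = $3068.

Produce at y = 10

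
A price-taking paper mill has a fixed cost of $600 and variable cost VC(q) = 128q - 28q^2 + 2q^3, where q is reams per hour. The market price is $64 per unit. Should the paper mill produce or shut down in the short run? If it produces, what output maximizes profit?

Produce at q = 8

Variable cost is VC = 128q - 28q^2 + 2q^3, so AVC = VC/q = 128 - 28q + 2q^2 and MC = dTC/dq = 128 - 56q + 6q^2.
AVC is minimized where dAVC/dq = -28 + 4q = 0, at q = 7; min AVC = 128 - 28·7 + 2·7^2 = $30.
Since P = $64 ≥ min AVC = $30, price covers variable cost and the firm should produce.
Solving P = MC: 64 - 56q + 6q^2 = 0 ⇒ q = 4/3 or 8. On the upward-sloping branch, q* = 8.
Check: AVC at q = 8 is $32 ≤ P, so revenue covers variable cost.
Profit = P·q − TC = 64·8 − 856 = -$344, a loss, but smaller than the $600 fixed cost the firm would lose by shutting down.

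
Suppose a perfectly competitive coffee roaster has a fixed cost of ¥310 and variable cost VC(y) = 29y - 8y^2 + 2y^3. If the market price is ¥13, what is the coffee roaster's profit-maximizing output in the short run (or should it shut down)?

Shut down

Variable cost is VC = 29y - 8y^2 + 2y^3, so AVC = VC/y = 29 - 8y + 2y^2 and MC = dTC/dy = 29 - 16y + 6y^2.
AVC hits its minimum where MC = AVC, at y = 2, giving min AVC = 29 - 8·2 + 2·2^2 = ¥21.
Since P = ¥13 < min AVC = ¥21, price fails to cover variable cost at any output.
The firm minimizes its loss by shutting down and losing only its fixed cost of ¥310.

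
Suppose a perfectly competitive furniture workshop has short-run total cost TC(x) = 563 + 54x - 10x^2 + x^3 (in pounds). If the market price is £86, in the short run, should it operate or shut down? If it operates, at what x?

Strip out fixed cost: VC = 54x - 10x^2 + x^3. Then AVC = 54 - 10x + x^2 and MC = 54 - 20x + 3x^2.
AVC is minimized where dAVC/dx = -10 + 2x = 0, at x = 5; min AVC = 54 - 10·5 + 5^2 = £29.
Since P = £86 ≥ min AVC = £29, price covers variable cost and the firm should produce.
P = MC gives -32 - 20x + 3x^2 = 0, with roots -4/3 and 8. Take the larger (rising MC): x* = 8.
Check: AVC at x = 8 is £38 ≤ P, so revenue covers variable cost.
Profit = P·x − TC = 86·8 − 867 = -£179, a loss, but smaller than the £563 fixed cost the firm would lose by shutting down.

Produce at x = 8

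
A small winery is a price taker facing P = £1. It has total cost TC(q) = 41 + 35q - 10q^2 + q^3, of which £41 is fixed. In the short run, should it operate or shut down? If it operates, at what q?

Shut down

Variable cost is VC = 35q - 10q^2 + q^3, so AVC = VC/q = 35 - 10q + q^2 and MC = dTC/dq = 35 - 20q + 3q^2.
AVC hits its minimum where MC = AVC, at q = 5, giving min AVC = 35 - 10·5 + 5^2 = £10.
With P < min AVC (£1 < £10), every unit sold adds to the loss.
Best response: produce nothing and absorb the £41 fixed cost.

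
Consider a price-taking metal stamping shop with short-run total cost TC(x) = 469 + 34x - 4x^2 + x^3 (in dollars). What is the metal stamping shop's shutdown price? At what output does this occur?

The firm shuts down when price falls below the minimum of average variable cost. AVC = VC/x = 34 - 4x + x^2.
At the minimum of AVC, MC = AVC. MC = 34 - 8x + 3x^2; setting MC = AVC gives 2x^2 - 4x = 0, so x = 2. min AVC = 30.
For P < $30 the firm produces nothing.

$30 per unit, at x = 2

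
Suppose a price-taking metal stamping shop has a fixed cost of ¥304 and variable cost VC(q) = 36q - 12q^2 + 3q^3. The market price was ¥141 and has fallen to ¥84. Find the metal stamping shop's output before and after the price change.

MC = 36 - 24q + 9q^2; the shutdown threshold is min AVC = ¥24 (at q = 2).
At P = ¥141 ≥ min AVC, set P = MC on the rising branch: q = 5.
At P = ¥84 ≥ min AVC, set P = MC: q = 4. The firm stays open but cuts output.

Output falls from 5 to 4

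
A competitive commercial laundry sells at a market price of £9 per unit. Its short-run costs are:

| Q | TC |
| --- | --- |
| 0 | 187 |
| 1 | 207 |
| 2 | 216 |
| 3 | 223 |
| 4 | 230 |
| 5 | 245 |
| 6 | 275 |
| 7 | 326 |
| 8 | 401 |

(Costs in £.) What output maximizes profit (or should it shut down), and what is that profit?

Profit at each row (π = 9Q − TC): Q=0: -187; Q=1: -198; Q=2: -198; Q=3: -196; Q=4: -194; Q=5: -200; Q=6: -221; Q=7: -263; Q=8: -329.
Profit is highest at Q = 0. Equivalently, the lowest AVC in the table is 43/4 ≈ £10.75 at Q = 4, and P = £9 falls below it — price never covers variable cost, so the firm shuts down and loses only its fixed cost.

Q = 0 (shut down); profit = -£187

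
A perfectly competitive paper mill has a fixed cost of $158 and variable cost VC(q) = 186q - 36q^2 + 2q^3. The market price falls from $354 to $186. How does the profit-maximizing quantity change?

AVC = 186 - 36q + 2q^2, minimized at q = 9 where min AVC = $24. MC = 186 - 72q + 6q^2.
With P = $354 above the shutdown price, P = MC gives q = 14.
At P = $186 ≥ min AVC, set P = MC: q = 12. The firm stays open but cuts output.

Output falls from 14 to 12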